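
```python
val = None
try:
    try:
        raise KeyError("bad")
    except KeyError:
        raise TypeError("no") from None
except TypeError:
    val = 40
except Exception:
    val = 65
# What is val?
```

Step-by-step execution trace:
1. Inner try raises KeyError; inner `except KeyError` catches it.
2. `raise TypeError(...) from None` raises TypeError (from None suppresses __context__, but the active exception is still TypeError).
3. Outer `except TypeError` matches → val = 40.
4. `except Exception` is not reached.
Result: 40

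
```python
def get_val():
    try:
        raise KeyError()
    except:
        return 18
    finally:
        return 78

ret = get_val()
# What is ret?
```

Step-by-step execution trace:
1. `get_val()` enters try: `raise KeyError()` raises KeyError.
2. bare `except` matches → `return 18` sets pending return value 18.
3. Before returning, `finally: return 78` runs and overrides the pending return.
4. get_val() returns 78 → ret = 78.
Result: 78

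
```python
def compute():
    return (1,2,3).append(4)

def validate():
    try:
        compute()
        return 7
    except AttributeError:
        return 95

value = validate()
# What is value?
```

Step-by-step execution trace:
1. `validate()` calls `compute()`.
2. `compute()` evaluates `(1,2,3).append(4)`, which raises AttributeError; it propagates to the caller.
3. `return 7` is not reached.
4. `except AttributeError` in validate matches → returns 95.
5. value = 95.
Result: 95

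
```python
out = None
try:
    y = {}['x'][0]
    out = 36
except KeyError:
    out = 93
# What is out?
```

Step-by-step execution trace:
1. `y = {}['x'][0]` raises KeyError.
2. `out = 36` is not reached.
3. `except KeyError` matches → out = 93.
Result: 93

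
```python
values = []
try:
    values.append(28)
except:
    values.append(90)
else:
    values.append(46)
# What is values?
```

Step-by-step execution trace:
1. try: `values.append(28)` → values = [28]. No exception raised.
2. `except` is skipped.
3. `else` runs (try completed without exception): `values.append(46)` → values = [28, 46].
Result: [28, 46]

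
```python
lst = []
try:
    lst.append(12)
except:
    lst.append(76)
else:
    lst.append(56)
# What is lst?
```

Step-by-step execution trace:
1. try: `lst.append(12)` → lst = [12]. No exception raised.
2. `except` is skipped.
3. `else` runs (try completed without exception): `lst.append(56)` → lst = [12, 56].
Result: [12, 56]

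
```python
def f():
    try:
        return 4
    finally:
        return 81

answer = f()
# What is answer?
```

Step-by-step execution trace:
1. `f()` enters try: `return 4` sets pending return value 4.
2. Before returning, `finally: return 81` runs and overrides the pending return.
3. f() returns 81 → answer = 81.
Result: 81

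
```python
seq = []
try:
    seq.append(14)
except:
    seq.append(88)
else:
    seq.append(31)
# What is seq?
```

Step-by-step execution trace:
1. try: `seq.append(14)` → seq = [14]. No exception raised.
2. `except` is skipped.
3. `else` runs (try completed without exception): `seq.append(31)` → seq = [14, 31].
Result: [14, 31]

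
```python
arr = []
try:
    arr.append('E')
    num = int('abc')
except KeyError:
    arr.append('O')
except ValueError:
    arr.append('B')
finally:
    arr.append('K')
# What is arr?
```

Step-by-step execution trace:
1. try: `arr.append('E')` → arr = ['E'].
2. `num = int('abc')` raises ValueError.
3. `except KeyError` does not match ValueError; skipped.
4. `except ValueError` matches → `arr.append('B')` → arr = ['E', 'B'].
5. finally always runs: `arr.append('K')` → arr = ['E', 'B', 'K'].
Result: ['E', 'B', 'K']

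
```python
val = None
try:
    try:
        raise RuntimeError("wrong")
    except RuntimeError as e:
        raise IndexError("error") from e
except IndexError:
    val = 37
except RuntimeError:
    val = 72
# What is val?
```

Step-by-step execution trace:
1. Inner try raises RuntimeError; inner `except RuntimeError as e` catches it.
2. `raise IndexError(...) from e` raises IndexError (RuntimeError is attached as __cause__, but only IndexError is active).
3. Outer `except IndexError` matches → val = 37.
4. `except RuntimeError` is not reached.
Result: 37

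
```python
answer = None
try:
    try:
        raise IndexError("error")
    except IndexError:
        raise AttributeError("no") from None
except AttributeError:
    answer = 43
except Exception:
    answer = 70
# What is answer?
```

Step-by-step execution trace:
1. Inner try raises IndexError; inner `except IndexError` catches it.
2. `raise AttributeError(...) from None` raises AttributeError (from None suppresses __context__, but the active exception is still AttributeError).
3. Outer `except AttributeError` matches → answer = 43.
4. `except Exception` is not reached.
Result: 43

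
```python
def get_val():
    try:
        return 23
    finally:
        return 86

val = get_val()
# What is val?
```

Step-by-step execution trace:
1. `get_val()` enters try: `return 23` sets pending return value 23.
2. Before returning, `finally: return 86` runs and overrides the pending return.
3. get_val() returns 86 → val = 86.
Result: 86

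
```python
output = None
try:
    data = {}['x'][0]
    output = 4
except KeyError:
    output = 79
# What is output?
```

Step-by-step execution trace:
1. `data = {}['x'][0]` raises KeyError.
2. `output = 4` is not reached.
3. `except KeyError` matches → output = 79.
Result: 79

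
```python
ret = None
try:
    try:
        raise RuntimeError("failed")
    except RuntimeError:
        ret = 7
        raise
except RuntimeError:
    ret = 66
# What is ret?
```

Step-by-step execution trace:
1. Inner try: `raise RuntimeError("failed")` raises RuntimeError.
2. Inner `except RuntimeError` matches → ret = 7.
3. bare `raise` re-raises the same RuntimeError.
4. Outer `except RuntimeError` matches → ret = 66.
Result: 66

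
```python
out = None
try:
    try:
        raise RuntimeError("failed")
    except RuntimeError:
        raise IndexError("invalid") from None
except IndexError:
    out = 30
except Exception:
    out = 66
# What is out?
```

Step-by-step execution trace:
1. Inner try raises RuntimeError; inner `except RuntimeError` catches it.
2. `raise IndexError(...) from None` raises IndexError (from None suppresses __context__, but the active exception is still IndexError).
3. Outer `except IndexError` matches → out = 30.
4. `except Exception` is not reached.
Result: 30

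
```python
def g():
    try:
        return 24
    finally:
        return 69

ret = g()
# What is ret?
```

Step-by-step execution trace:
1. `g()` enters try: `return 24` sets pending return value 24.
2. Before returning, `finally: return 69` runs and overrides the pending return.
3. g() returns 69 → ret = 69.
Result: 69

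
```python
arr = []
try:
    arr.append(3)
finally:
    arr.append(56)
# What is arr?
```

Step-by-step execution trace:
1. try: `arr.append(3)` → arr = [3].
2. The try body completes without raising.
3. finally always runs: `arr.append(56)` → arr = [3, 56].
Result: [3, 56]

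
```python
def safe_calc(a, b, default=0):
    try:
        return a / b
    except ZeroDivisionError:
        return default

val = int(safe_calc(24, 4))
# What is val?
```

Step-by-step execution trace:
1. `safe_calc(24, 4)` enters try: `return 24 / 4` → returns 6.0. No exception raised.
2. `except ZeroDivisionError` is skipped.
3. `int(6.0)` → 6 → val = 6.
Result: 6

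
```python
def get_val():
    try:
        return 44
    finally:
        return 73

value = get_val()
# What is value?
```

Step-by-step execution trace:
1. `get_val()` enters try: `return 44` sets pending return value 44.
2. Before returning, `finally: return 73` runs and overrides the pending return.
3. get_val() returns 73 → value = 73.
Result: 73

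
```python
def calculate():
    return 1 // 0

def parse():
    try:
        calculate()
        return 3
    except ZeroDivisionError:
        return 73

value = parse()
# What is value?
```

Step-by-step execution trace:
1. `parse()` calls `calculate()`.
2. `calculate()` evaluates `1 // 0`, which raises ZeroDivisionError; it propagates to the caller.
3. `return 3` is not reached.
4. `except ZeroDivisionError` in parse matches → returns 73.
5. value = 73.
Result: 73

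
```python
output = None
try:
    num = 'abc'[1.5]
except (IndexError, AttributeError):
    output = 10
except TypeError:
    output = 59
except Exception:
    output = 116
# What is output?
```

Step-by-step execution trace:
1. `num = 'abc'[1.5]` raises TypeError.
2. `except (IndexError, AttributeError)` does not match TypeError; skipped.
3. `except TypeError` matches (exact type match) → output = 59.
4. `except Exception` is not reached.
Result: 59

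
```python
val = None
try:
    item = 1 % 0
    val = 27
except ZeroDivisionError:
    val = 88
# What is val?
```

Step-by-step execution trace:
1. `item = 1 % 0` raises ZeroDivisionError.
2. `val = 27` is not reached.
3. `except ZeroDivisionError` matches → val = 88.
Result: 88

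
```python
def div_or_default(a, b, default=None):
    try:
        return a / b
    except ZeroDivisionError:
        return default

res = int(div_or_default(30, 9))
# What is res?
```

Step-by-step execution trace:
1. `div_or_default(30, 9)` enters try: `return 30 / 9` → returns 3.3333333333333335. No exception raised.
2. `except ZeroDivisionError` is skipped.
3. `int(3.3333333333333335)` → 3 → res = 3.
Result: 3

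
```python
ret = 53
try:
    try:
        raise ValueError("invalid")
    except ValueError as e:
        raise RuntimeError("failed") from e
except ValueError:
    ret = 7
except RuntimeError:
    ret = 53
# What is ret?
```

Step-by-step execution trace:
1. Inner try raises ValueError; inner `except ValueError as e` catches it.
2. `raise RuntimeError(...) from e` raises RuntimeError (ValueError is attached as __cause__, but only RuntimeError is active).
3. Outer `except ValueError` does not match RuntimeError; skipped.
4. Outer `except RuntimeError` matches → ret = 53.
Result: 53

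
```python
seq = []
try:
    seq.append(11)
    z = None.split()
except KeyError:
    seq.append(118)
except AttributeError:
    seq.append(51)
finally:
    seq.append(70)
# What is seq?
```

Step-by-step execution trace:
1. try: `seq.append(11)` → seq = [11].
2. `z = None.split()` raises AttributeError.
3. `except KeyError` does not match AttributeError; skipped.
4. `except AttributeError` matches → `seq.append(51)` → seq = [11, 51].
5. finally always runs: `seq.append(70)` → seq = [11, 51, 70].
Result: [11, 51, 70]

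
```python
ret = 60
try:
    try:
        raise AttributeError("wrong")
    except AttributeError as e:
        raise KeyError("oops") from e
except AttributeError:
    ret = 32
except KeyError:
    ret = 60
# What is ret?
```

Step-by-step execution trace:
1. Inner try raises AttributeError; inner `except AttributeError as e` catches it.
2. `raise KeyError(...) from e` raises KeyError (AttributeError is attached as __cause__, but only KeyError is active).
3. Outer `except AttributeError` does not match KeyError; skipped.
4. Outer `except KeyError` matches → ret = 60.
Result: 60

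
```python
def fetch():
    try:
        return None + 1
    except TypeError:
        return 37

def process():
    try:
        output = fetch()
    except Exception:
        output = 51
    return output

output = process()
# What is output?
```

Step-by-step execution trace:
1. `process()` calls `fetch()`.
2. In fetch: `None + 1` raises TypeError; `except TypeError` catches it → returns 37.
3. In process: `output = fetch()` → output = 37. No exception reaches process.
4. `except Exception` is skipped; process returns 37.
5. output = 37.
Result: 37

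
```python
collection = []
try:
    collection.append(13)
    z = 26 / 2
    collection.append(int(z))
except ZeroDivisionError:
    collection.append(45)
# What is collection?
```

Step-by-step execution trace:
1. try: `collection.append(13)` → collection = [13].
2. `z = 26 / 2` → z = 13.0. No exception raised.
3. `collection.append(int(z))` → collection = [13, 13].
4. `except ZeroDivisionError` is skipped (no exception was raised).
Result: [13, 13]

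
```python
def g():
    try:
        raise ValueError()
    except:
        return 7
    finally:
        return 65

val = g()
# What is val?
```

Step-by-step execution trace:
1. `g()` enters try: `raise ValueError()` raises ValueError.
2. bare `except` matches → `return 7` sets pending return value 7.
3. Before returning, `finally: return 65` runs and overrides the pending return.
4. g() returns 65 → val = 65.
Result: 65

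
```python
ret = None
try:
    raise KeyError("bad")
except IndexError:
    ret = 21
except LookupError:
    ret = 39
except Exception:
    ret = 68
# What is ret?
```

Step-by-step execution trace:
1. `raise KeyError(...)` raises KeyError.
2. `except IndexError` does not match (KeyError is not a subclass of IndexError); skipped.
3. `except LookupError` matches (KeyError is a subclass of LookupError) → ret = 39.
4. `except Exception` is not reached.
Result: 39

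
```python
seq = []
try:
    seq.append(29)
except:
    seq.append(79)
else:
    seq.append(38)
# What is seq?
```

Step-by-step execution trace:
1. try: `seq.append(29)` → seq = [29]. No exception raised.
2. `except` is skipped.
3. `else` runs (try completed without exception): `seq.append(38)` → seq = [29, 38].
Result: [29, 38]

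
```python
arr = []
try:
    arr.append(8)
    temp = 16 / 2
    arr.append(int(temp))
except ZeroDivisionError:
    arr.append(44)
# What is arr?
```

Step-by-step execution trace:
1. try: `arr.append(8)` → arr = [8].
2. `temp = 16 / 2` → temp = 8.0. No exception raised.
3. `arr.append(int(temp))` → arr = [8, 8].
4. `except ZeroDivisionError` is skipped (no exception was raised).
Result: [8, 8]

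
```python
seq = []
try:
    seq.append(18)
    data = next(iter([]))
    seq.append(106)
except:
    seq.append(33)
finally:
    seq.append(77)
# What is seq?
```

Step-by-step execution trace:
1. try: `seq.append(18)` → seq = [18].
2. `data = next(iter([]))` raises StopIteration; `seq.append(106)` is not reached.
3. bare `except` matches → `seq.append(33)` → seq = [18, 33].
4. finally always runs: `seq.append(77)` → seq = [18, 33, 77].
Result: [18, 33, 77]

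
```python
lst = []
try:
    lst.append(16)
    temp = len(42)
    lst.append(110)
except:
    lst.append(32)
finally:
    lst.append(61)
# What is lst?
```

Step-by-step execution trace:
1. try: `lst.append(16)` → lst = [16].
2. `temp = len(42)` raises TypeError; `lst.append(110)` is not reached.
3. bare `except` matches → `lst.append(32)` → lst = [16, 32].
4. finally always runs: `lst.append(61)` → lst = [16, 32, 61].
Result: [16, 32, 61]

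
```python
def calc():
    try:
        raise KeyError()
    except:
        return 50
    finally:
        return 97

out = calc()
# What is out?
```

Step-by-step execution trace:
1. `calc()` enters try: `raise KeyError()` raises KeyError.
2. bare `except` matches → `return 50` sets pending return value 50.
3. Before returning, `finally: return 97` runs and overrides the pending return.
4. calc() returns 97 → out = 97.
Result: 97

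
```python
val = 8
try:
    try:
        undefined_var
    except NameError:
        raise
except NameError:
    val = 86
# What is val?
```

Step-by-step execution trace:
1. Inner try: `undefined_var` raises NameError.
2. Inner `except NameError` matches; bare `raise` re-raises the same NameError.
3. Outer `except NameError` matches → val = 86.
Result: 86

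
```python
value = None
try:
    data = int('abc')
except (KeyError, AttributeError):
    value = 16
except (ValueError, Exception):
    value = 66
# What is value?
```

Step-by-step execution trace:
1. `data = int('abc')` raises ValueError.
2. `except (KeyError, AttributeError)` does not match ValueError; skipped.
3. `except (ValueError, Exception)` matches (ValueError is in the tuple) → value = 66.
Result: 66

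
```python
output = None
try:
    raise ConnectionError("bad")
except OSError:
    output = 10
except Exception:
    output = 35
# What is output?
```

Step-by-step execution trace:
1. `raise ConnectionError(...)` raises ConnectionError.
2. `except OSError` matches (ConnectionError is a subclass of OSError) → output = 10.
3. `except Exception` is not reached.
Result: 10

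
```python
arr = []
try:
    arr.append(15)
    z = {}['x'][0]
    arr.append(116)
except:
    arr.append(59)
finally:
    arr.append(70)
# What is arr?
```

Step-by-step execution trace:
1. try: `arr.append(15)` → arr = [15].
2. `z = {}['x'][0]` raises KeyError; `arr.append(116)` is not reached.
3. bare `except` matches → `arr.append(59)` → arr = [15, 59].
4. finally always runs: `arr.append(70)` → arr = [15, 59, 70].
Result: [15, 59, 70]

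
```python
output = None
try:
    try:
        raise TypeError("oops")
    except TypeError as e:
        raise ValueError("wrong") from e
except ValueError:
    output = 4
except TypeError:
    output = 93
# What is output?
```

Step-by-step execution trace:
1. Inner try raises TypeError; inner `except TypeError as e` catches it.
2. `raise ValueError(...) from e` raises ValueError (TypeError is attached as __cause__, but only ValueError is active).
3. Outer `except ValueError` matches → output = 4.
4. `except TypeError` is not reached.
Result: 4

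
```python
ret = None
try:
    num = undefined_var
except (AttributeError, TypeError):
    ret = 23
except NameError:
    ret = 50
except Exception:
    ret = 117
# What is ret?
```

Step-by-step execution trace:
1. `num = undefined_var` raises NameError.
2. `except (AttributeError, TypeError)` does not match NameError; skipped.
3. `except NameError` matches (exact type match) → ret = 50.
4. `except Exception` is not reached.
Result: 50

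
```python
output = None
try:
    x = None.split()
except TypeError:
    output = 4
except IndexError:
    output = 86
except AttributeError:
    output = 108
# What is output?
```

Step-by-step execution trace:
1. `x = None.split()` raises AttributeError.
2. `except TypeError` does not match AttributeError; skipped.
3. `except IndexError` does not match AttributeError; skipped.
4. `except AttributeError` matches → output = 108.
Result: 108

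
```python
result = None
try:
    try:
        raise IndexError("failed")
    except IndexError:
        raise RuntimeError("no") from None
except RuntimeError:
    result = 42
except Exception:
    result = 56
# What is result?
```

Step-by-step execution trace:
1. Inner try raises IndexError; inner `except IndexError` catches it.
2. `raise RuntimeError(...) from None` raises RuntimeError (from None suppresses __context__, but the active exception is still RuntimeError).
3. Outer `except RuntimeError` matches → result = 42.
4. `except Exception` is not reached.
Result: 42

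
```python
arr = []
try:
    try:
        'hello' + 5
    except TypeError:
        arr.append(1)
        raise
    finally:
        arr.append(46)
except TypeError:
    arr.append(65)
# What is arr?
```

Step-by-step execution trace:
1. Inner try: `'hello' + 5` raises TypeError.
2. Inner `except TypeError` matches → `arr.append(1)` → arr = [1].
3. bare `raise` re-raises TypeError.
4. Inner `finally` runs during unwinding: `arr.append(46)` → arr = [1, 46].
5. Outer `except TypeError` matches → `arr.append(65)` → arr = [1, 46, 65].
Result: [1, 46, 65]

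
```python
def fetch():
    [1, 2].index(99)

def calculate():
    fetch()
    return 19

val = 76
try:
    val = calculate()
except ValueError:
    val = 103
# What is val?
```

Step-by-step execution trace:
1. val starts at 76.
2. try: `calculate()` calls `fetch()`.
3. `fetch()` evaluates `[1, 2].index(99)`, which raises ValueError; it propagates through calculate (uncaught).
4. `return 19` in calculate is not reached; the assignment to val does not complete.
5. `except ValueError` matches → val = 103.
Result: 103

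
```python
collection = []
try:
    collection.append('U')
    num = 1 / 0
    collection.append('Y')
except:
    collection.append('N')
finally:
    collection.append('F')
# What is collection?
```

Step-by-step execution trace:
1. try: `collection.append('U')` → collection = ['U'].
2. `num = 1 / 0` raises ZeroDivisionError; `collection.append('Y')` is not reached.
3. bare `except` matches → `collection.append('N')` → collection = ['U', 'N'].
4. finally always runs: `collection.append('F')` → collection = ['U', 'N', 'F'].
Result: ['U', 'N', 'F']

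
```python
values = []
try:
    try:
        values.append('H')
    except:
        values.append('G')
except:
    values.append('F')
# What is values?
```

Step-by-step execution trace:
1. Inner try: `values.append('H')` → values = ['H']. No exception raised.
2. Inner `except` is skipped.
3. Inner try completes normally; outer `except` is skipped.
Result: ['H']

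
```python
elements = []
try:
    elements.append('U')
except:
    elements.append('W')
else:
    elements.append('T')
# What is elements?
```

Step-by-step execution trace:
1. try: `elements.append('U')` → elements = ['U']. No exception raised.
2. `except` is skipped.
3. `else` runs (try completed without exception): `elements.append('T')` → elements = ['U', 'T'].
Result: ['U', 'T']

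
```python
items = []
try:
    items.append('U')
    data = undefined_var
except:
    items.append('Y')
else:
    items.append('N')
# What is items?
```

Step-by-step execution trace:
1. try: `items.append('U')` → items = ['U'].
2. `data = undefined_var` raises NameError.
3. bare `except` matches → `items.append('Y')` → items = ['U', 'Y'].
4. `else` is skipped (an exception was raised).
Result: ['U', 'Y']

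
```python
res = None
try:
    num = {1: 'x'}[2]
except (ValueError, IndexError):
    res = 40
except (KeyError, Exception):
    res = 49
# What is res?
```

Step-by-step execution trace:
1. `num = {1: 'x'}[2]` raises KeyError.
2. `except (ValueError, IndexError)` does not match KeyError; skipped.
3. `except (KeyError, Exception)` matches (KeyError is in the tuple) → res = 49.
Result: 49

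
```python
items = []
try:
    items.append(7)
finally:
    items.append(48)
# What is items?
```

Step-by-step execution trace:
1. try: `items.append(7)` → items = [7].
2. The try body completes without raising.
3. finally always runs: `items.append(48)` → items = [7, 48].
Result: [7, 48]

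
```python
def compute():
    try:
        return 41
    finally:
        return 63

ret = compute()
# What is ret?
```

Step-by-step execution trace:
1. `compute()` enters try: `return 41` sets pending return value 41.
2. Before returning, `finally: return 63` runs and overrides the pending return.
3. compute() returns 63 → ret = 63.
Result: 63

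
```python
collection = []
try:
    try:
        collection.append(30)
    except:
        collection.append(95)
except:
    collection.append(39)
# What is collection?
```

Step-by-step execution trace:
1. Inner try: `collection.append(30)` → collection = [30]. No exception raised.
2. Inner `except` is skipped.
3. Inner try completes normally; outer `except` is skipped.
Result: [30]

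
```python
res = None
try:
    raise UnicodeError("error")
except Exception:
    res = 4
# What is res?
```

Step-by-step execution trace:
1. `raise UnicodeError(...)` raises UnicodeError.
2. `except Exception` matches (UnicodeError is a subclass of Exception) → res = 4.
Result: 4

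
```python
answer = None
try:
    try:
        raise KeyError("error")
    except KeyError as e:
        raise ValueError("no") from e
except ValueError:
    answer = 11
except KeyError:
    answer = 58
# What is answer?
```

Step-by-step execution trace:
1. Inner try raises KeyError; inner `except KeyError as e` catches it.
2. `raise ValueError(...) from e` raises ValueError (KeyError is attached as __cause__, but only ValueError is active).
3. Outer `except ValueError` matches → answer = 11.
4. `except KeyError` is not reached.
Result: 11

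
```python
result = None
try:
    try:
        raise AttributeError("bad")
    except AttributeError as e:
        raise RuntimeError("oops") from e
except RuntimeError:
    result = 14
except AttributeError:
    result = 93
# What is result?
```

Step-by-step execution trace:
1. Inner try raises AttributeError; inner `except AttributeError as e` catches it.
2. `raise RuntimeError(...) from e` raises RuntimeError (AttributeError is attached as __cause__, but only RuntimeError is active).
3. Outer `except RuntimeError` matches → result = 14.
4. `except AttributeError` is not reached.
Result: 14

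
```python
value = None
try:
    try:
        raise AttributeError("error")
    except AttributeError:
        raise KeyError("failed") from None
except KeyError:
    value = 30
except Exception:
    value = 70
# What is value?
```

Step-by-step execution trace:
1. Inner try raises AttributeError; inner `except AttributeError` catches it.
2. `raise KeyError(...) from None` raises KeyError (from None suppresses __context__, but the active exception is still KeyError).
3. Outer `except KeyError` matches → value = 30.
4. `except Exception` is not reached.
Result: 30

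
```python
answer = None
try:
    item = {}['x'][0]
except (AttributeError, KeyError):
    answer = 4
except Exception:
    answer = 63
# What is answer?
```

Step-by-step execution trace:
1. `item = {}['x'][0]` raises KeyError.
2. `except (AttributeError, KeyError)` matches (KeyError is in the tuple) → answer = 4.
3. `except Exception` is not reached.
Result: 4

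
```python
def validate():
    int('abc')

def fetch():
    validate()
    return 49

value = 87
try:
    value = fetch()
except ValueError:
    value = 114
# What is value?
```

Step-by-step execution trace:
1. value starts at 87.
2. try: `fetch()` calls `validate()`.
3. `validate()` evaluates `int('abc')`, which raises ValueError; it propagates through fetch (uncaught).
4. `return 49` in fetch is not reached; the assignment to value does not complete.
5. `except ValueError` matches → value = 114.
Result: 114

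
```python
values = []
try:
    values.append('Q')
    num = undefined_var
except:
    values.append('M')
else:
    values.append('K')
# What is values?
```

Step-by-step execution trace:
1. try: `values.append('Q')` → values = ['Q'].
2. `num = undefined_var` raises NameError.
3. bare `except` matches → `values.append('M')` → values = ['Q', 'M'].
4. `else` is skipped (an exception was raised).
Result: ['Q', 'M']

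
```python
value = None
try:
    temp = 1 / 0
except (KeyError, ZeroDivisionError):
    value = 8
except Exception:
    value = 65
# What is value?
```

Step-by-step execution trace:
1. `temp = 1 / 0` raises ZeroDivisionError.
2. `except (KeyError, ZeroDivisionError)` matches (ZeroDivisionError is in the tuple) → value = 8.
3. `except Exception` is not reached.
Result: 8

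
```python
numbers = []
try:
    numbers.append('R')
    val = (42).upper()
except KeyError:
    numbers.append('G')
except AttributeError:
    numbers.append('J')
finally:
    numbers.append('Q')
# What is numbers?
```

Step-by-step execution trace:
1. try: `numbers.append('R')` → numbers = ['R'].
2. `val = (42).upper()` raises AttributeError.
3. `except KeyError` does not match AttributeError; skipped.
4. `except AttributeError` matches → `numbers.append('J')` → numbers = ['R', 'J'].
5. finally always runs: `numbers.append('Q')` → numbers = ['R', 'J', 'Q'].
Result: ['R', 'J', 'Q']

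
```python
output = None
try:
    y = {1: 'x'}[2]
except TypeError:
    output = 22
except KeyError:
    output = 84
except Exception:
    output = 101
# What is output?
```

Step-by-step execution trace:
1. `y = {1: 'x'}[2]` raises KeyError.
2. `except TypeError` does not match KeyError; skipped.
3. `except KeyError` matches → output = 84.
4. Remaining except clauses are skipped.
Result: 84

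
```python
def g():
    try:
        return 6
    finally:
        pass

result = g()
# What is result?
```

Step-by-step execution trace:
1. `g()` enters try: `return 6` sets pending return value 6.
2. Before returning, `finally: pass` runs (no effect).
3. g() returns 6 → result = 6.
Result: 6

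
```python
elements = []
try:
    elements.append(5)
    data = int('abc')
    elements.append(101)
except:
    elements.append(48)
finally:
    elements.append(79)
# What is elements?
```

Step-by-step execution trace:
1. try: `elements.append(5)` → elements = [5].
2. `data = int('abc')` raises ValueError; `elements.append(101)` is not reached.
3. bare `except` matches → `elements.append(48)` → elements = [5, 48].
4. finally always runs: `elements.append(79)` → elements = [5, 48, 79].
Result: [5, 48, 79]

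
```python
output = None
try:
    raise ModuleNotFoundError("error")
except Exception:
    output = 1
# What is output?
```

Step-by-step execution trace:
1. `raise ModuleNotFoundError(...)` raises ModuleNotFoundError.
2. `except Exception` matches (ModuleNotFoundError is a subclass of Exception) → output = 1.
Result: 1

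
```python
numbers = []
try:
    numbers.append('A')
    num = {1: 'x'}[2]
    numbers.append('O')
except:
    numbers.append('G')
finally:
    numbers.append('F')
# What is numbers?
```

Step-by-step execution trace:
1. try: `numbers.append('A')` → numbers = ['A'].
2. `num = {1: 'x'}[2]` raises KeyError; `numbers.append('O')` is not reached.
3. bare `except` matches → `numbers.append('G')` → numbers = ['A', 'G'].
4. finally always runs: `numbers.append('F')` → numbers = ['A', 'G', 'F'].
Result: ['A', 'G', 'F']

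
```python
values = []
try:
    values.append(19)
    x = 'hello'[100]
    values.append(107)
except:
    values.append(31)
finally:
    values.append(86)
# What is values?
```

Step-by-step execution trace:
1. try: `values.append(19)` → values = [19].
2. `x = 'hello'[100]` raises IndexError; `values.append(107)` is not reached.
3. bare `except` matches → `values.append(31)` → values = [19, 31].
4. finally always runs: `values.append(86)` → values = [19, 31, 86].
Result: [19, 31, 86]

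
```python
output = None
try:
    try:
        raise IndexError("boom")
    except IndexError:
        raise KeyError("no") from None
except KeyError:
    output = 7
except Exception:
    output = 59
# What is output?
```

Step-by-step execution trace:
1. Inner try raises IndexError; inner `except IndexError` catches it.
2. `raise KeyError(...) from None` raises KeyError (from None suppresses __context__, but the active exception is still KeyError).
3. Outer `except KeyError` matches → output = 7.
4. `except Exception` is not reached.
Result: 7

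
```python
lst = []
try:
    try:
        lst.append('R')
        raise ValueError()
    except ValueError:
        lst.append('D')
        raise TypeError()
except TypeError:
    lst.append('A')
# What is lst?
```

Step-by-step execution trace:
1. Inner try: `lst.append('R')` → lst = ['R'].
2. `raise ValueError()` raises ValueError.
3. Inner `except ValueError` matches → `lst.append('D')` → lst = ['R', 'D'].
4. `raise TypeError()` raises TypeError; propagates to outer try.
5. Outer `except TypeError` matches → `lst.append('A')` → lst = ['R', 'D', 'A'].
Result: ['R', 'D', 'A']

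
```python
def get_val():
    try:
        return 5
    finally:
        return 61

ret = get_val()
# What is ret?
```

Step-by-step execution trace:
1. `get_val()` enters try: `return 5` sets pending return value 5.
2. Before returning, `finally: return 61` runs and overrides the pending return.
3. get_val() returns 61 → ret = 61.
Result: 61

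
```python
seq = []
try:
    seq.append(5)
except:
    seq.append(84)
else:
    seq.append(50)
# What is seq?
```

Step-by-step execution trace:
1. try: `seq.append(5)` → seq = [5]. No exception raised.
2. `except` is skipped.
3. `else` runs (try completed without exception): `seq.append(50)` → seq = [5, 50].
Result: [5, 50]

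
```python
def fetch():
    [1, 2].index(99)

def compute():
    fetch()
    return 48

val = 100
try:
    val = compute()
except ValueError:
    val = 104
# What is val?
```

Step-by-step execution trace:
1. val starts at 100.
2. try: `compute()` calls `fetch()`.
3. `fetch()` evaluates `[1, 2].index(99)`, which raises ValueError; it propagates through compute (uncaught).
4. `return 48` in compute is not reached; the assignment to val does not complete.
5. `except ValueError` matches → val = 104.
Result: 104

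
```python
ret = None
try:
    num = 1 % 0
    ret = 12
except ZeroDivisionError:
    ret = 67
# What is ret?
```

Step-by-step execution trace:
1. `num = 1 % 0` raises ZeroDivisionError.
2. `ret = 12` is not reached.
3. `except ZeroDivisionError` matches → ret = 67.
Result: 67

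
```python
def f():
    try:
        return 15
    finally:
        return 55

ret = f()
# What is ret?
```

Step-by-step execution trace:
1. `f()` enters try: `return 15` sets pending return value 15.
2. Before returning, `finally: return 55` runs and overrides the pending return.
3. f() returns 55 → ret = 55.
Result: 55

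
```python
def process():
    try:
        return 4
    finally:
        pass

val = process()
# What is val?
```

Step-by-step execution trace:
1. `process()` enters try: `return 4` sets pending return value 4.
2. Before returning, `finally: pass` runs (no effect).
3. process() returns 4 → val = 4.
Result: 4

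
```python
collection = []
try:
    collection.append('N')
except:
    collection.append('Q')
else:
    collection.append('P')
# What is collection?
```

Step-by-step execution trace:
1. try: `collection.append('N')` → collection = ['N']. No exception raised.
2. `except` is skipped.
3. `else` runs (try completed without exception): `collection.append('P')` → collection = ['N', 'P'].
Result: ['N', 'P']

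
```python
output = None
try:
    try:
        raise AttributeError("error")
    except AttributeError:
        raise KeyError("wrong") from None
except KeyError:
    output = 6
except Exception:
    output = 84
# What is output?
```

Step-by-step execution trace:
1. Inner try raises AttributeError; inner `except AttributeError` catches it.
2. `raise KeyError(...) from None` raises KeyError (from None suppresses __context__, but the active exception is still KeyError).
3. Outer `except KeyError` matches → output = 6.
4. `except Exception` is not reached.
Result: 6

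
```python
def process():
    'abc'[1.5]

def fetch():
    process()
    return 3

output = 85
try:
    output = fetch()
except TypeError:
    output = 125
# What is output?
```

Step-by-step execution trace:
1. output starts at 85.
2. try: `fetch()` calls `process()`.
3. `process()` evaluates `'abc'[1.5]`, which raises TypeError; it propagates through fetch (uncaught).
4. `return 3` in fetch is not reached; the assignment to output does not complete.
5. `except TypeError` matches → output = 125.
Result: 125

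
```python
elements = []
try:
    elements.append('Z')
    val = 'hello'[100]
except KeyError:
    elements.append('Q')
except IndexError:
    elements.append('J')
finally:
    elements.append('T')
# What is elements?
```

Step-by-step execution trace:
1. try: `elements.append('Z')` → elements = ['Z'].
2. `val = 'hello'[100]` raises IndexError.
3. `except KeyError` does not match IndexError; skipped.
4. `except IndexError` matches → `elements.append('J')` → elements = ['Z', 'J'].
5. finally always runs: `elements.append('T')` → elements = ['Z', 'J', 'T'].
Result: ['Z', 'J', 'T']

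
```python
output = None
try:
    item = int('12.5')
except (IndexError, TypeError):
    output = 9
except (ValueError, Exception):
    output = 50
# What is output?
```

Step-by-step execution trace:
1. `item = int('12.5')` raises ValueError.
2. `except (IndexError, TypeError)` does not match ValueError; skipped.
3. `except (ValueError, Exception)` matches (ValueError is in the tuple) → output = 50.
Result: 50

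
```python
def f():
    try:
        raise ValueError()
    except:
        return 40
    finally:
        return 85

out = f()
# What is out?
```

Step-by-step execution trace:
1. `f()` enters try: `raise ValueError()` raises ValueError.
2. bare `except` matches → `return 40` sets pending return value 40.
3. Before returning, `finally: return 85` runs and overrides the pending return.
4. f() returns 85 → out = 85.
Result: 85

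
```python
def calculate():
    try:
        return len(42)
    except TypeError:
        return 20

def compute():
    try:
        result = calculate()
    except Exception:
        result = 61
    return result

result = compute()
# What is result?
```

Step-by-step execution trace:
1. `compute()` calls `calculate()`.
2. In calculate: `len(42)` raises TypeError; `except TypeError` catches it → returns 20.
3. In compute: `result = calculate()` → result = 20. No exception reaches compute.
4. `except Exception` is skipped; compute returns 20.
5. result = 20.
Result: 20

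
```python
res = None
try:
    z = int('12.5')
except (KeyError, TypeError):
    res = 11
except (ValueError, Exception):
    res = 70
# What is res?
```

Step-by-step execution trace:
1. `z = int('12.5')` raises ValueError.
2. `except (KeyError, TypeError)` does not match ValueError; skipped.
3. `except (ValueError, Exception)` matches (ValueError is in the tuple) → res = 70.
Result: 70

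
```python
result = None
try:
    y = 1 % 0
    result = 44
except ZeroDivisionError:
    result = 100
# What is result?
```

Step-by-step execution trace:
1. `y = 1 % 0` raises ZeroDivisionError.
2. `result = 44` is not reached.
3. `except ZeroDivisionError` matches → result = 100.
Result: 100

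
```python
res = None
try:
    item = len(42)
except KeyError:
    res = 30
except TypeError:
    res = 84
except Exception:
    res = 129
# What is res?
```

Step-by-step execution trace:
1. `item = len(42)` raises TypeError.
2. `except KeyError` does not match TypeError; skipped.
3. `except TypeError` matches → res = 84.
4. Remaining except clauses are skipped.
Result: 84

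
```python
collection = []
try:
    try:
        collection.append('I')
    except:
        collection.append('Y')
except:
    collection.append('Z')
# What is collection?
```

Step-by-step execution trace:
1. Inner try: `collection.append('I')` → collection = ['I']. No exception raised.
2. Inner `except` is skipped.
3. Inner try completes normally; outer `except` is skipped.
Result: ['I']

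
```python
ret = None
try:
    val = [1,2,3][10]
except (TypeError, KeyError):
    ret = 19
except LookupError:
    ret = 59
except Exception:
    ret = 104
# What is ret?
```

Step-by-step execution trace:
1. `val = [1,2,3][10]` raises IndexError.
2. `except (TypeError, KeyError)` does not match IndexError; skipped.
3. `except LookupError` matches (IndexError is a subclass of LookupError) → ret = 59.
4. `except Exception` is not reached.
Result: 59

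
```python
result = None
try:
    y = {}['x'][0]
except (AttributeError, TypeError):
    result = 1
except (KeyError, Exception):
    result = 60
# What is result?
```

Step-by-step execution trace:
1. `y = {}['x'][0]` raises KeyError.
2. `except (AttributeError, TypeError)` does not match KeyError; skipped.
3. `except (KeyError, Exception)` matches (KeyError is in the tuple) → result = 60.
Result: 60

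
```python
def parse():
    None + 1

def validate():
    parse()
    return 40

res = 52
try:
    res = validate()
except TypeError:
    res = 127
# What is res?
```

Step-by-step execution trace:
1. res starts at 52.
2. try: `validate()` calls `parse()`.
3. `parse()` evaluates `None + 1`, which raises TypeError; it propagates through validate (uncaught).
4. `return 40` in validate is not reached; the assignment to res does not complete.
5. `except TypeError` matches → res = 127.
Result: 127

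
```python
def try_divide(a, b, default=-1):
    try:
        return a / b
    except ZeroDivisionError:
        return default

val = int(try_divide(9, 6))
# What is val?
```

Step-by-step execution trace:
1. `try_divide(9, 6)` enters try: `return 9 / 6` → returns 1.5. No exception raised.
2. `except ZeroDivisionError` is skipped.
3. `int(1.5)` → 1 → val = 1.
Result: 1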